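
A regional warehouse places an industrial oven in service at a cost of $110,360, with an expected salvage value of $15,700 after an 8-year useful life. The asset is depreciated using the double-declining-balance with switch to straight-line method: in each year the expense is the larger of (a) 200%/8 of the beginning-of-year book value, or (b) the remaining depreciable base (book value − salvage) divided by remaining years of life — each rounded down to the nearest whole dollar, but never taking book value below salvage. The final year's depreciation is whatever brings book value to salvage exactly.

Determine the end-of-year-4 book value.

$34,920

Depreciable base = $110,360 − $15,700 = $94,660.
Year 1: DB = ⌊$110,360 × 200%/8⌋ = $27,590; SL = ⌊$94,660/8⌋ = $11,832 → take DB $27,590. Book value $82,770.
Year 2: DB = ⌊$82,770 × 200%/8⌋ = $20,692; SL = ⌊$67,070/7⌋ = $9,581 → take DB $20,692. Book value $62,078.
Year 3: DB = ⌊$62,078 × 200%/8⌋ = $15,519; SL = ⌊$46,378/6⌋ = $7,729 → take DB $15,519. Book value $46,559.
Year 4: DB = ⌊$46,559 × 200%/8⌋ = $11,639; SL = ⌊$30,859/5⌋ = $6,171 → take DB $11,639. Book value $34,920.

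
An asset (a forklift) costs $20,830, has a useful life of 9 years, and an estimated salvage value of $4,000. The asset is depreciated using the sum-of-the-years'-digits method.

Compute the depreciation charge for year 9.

Depreciable base = $20,830 − $4,000 = $16,830.
Sum of the years' digits = 9+8+7+6+5+4+3+2+1 = 45.
Year 1: $16,830 × 9/45 = $3,366. Book value $17,464.
Year 2: $16,830 × 8/45 = $2,992. Book value $14,472.
Year 3: $16,830 × 7/45 = $2,618. Book value $11,854.
Year 4: $16,830 × 6/45 = $2,244. Book value $9,610.
Year 5: $16,830 × 5/45 = $1,870. Book value $7,740.
Year 6: $16,830 × 4/45 = $1,496. Book value $6,244.
Year 7: $16,830 × 3/45 = $1,122. Book value $5,122.
Year 8: $16,830 × 2/45 = $748. Book value $4,374.
Year 9: $16,830 × 1/45 = $374. Book value $4,000.

$374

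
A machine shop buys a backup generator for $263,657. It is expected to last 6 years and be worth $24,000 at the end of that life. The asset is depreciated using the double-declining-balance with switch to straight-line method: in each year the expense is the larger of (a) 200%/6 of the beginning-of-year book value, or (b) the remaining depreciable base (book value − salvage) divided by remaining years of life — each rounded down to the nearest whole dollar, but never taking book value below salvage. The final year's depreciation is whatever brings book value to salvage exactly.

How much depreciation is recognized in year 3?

Depreciable base = $263,657 − $24,000 = $239,657.
Year 1: DB = ⌊$263,657 × 200%/6⌋ = $87,885; SL = ⌊$239,657/6⌋ = $39,942 → take DB $87,885. Book value $175,772.
Year 2: DB = ⌊$175,772 × 200%/6⌋ = $58,590; SL = ⌊$151,772/5⌋ = $30,354 → take DB $58,590. Book value $117,182.
Year 3: DB = ⌊$117,182 × 200%/6⌋ = $39,060; SL = ⌊$93,182/4⌋ = $23,295 → take DB $39,060. Book value $78,122.

$39,060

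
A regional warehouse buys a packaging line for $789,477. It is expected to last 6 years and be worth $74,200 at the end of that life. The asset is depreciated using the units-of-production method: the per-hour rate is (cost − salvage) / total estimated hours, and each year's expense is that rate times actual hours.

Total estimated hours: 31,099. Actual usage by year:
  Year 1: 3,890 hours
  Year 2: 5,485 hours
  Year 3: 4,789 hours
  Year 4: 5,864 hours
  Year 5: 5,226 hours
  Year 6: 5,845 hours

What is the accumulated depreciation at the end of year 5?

Depreciable base = $789,477 − $74,200 = $715,277.
Rate = $715,277 / 31,099 hours = $23 per hour.
Year 1: 3,890 × $23 = $89,470. Book value $700,007.
Year 2: 5,485 × $23 = $126,155. Book value $573,852.
Year 3: 4,789 × $23 = $110,147. Book value $463,705.
Year 4: 5,864 × $23 = $134,872. Book value $328,833.
Year 5: 5,226 × $23 = $120,198. Book value $208,635.
Accumulated through year 5 = $789,477 − $208,635 = $580,842.

$580,842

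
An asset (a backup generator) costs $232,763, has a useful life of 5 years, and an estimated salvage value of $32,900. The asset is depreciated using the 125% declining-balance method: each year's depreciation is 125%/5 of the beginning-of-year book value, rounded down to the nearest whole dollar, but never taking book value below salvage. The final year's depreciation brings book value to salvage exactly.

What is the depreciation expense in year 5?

Depreciable base = $232,763 − $32,900 = $199,863.
Year 1: ⌊$232,763 × 125%/5⌋ = $58,190. Book value $174,573.
Year 2: ⌊$174,573 × 125%/5⌋ = $43,643. Book value $130,930.
Year 3: ⌊$130,930 × 125%/5⌋ = $32,732. Book value $98,198.
Year 4: ⌊$98,198 × 125%/5⌋ = $24,549. Book value $73,649.
Year 5 (final): $73,649 − $32,900 = $40,749. Book value $32,900.

$40,749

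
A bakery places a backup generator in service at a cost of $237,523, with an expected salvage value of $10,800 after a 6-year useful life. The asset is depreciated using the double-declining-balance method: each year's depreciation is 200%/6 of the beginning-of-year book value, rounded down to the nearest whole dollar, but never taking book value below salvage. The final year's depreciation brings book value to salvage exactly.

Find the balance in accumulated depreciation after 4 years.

Depreciable base = $237,523 − $10,800 = $226,723.
Year 1: ⌊$237,523 × 200%/6⌋ = $79,174. Book value $158,349.
Year 2: ⌊$158,349 × 200%/6⌋ = $52,783. Book value $105,566.
Year 3: ⌊$105,566 × 200%/6⌋ = $35,188. Book value $70,378.
Year 4: ⌊$70,378 × 200%/6⌋ = $23,459. Book value $46,919.
Accumulated through year 4 = $237,523 − $46,919 = $190,604.

$190,604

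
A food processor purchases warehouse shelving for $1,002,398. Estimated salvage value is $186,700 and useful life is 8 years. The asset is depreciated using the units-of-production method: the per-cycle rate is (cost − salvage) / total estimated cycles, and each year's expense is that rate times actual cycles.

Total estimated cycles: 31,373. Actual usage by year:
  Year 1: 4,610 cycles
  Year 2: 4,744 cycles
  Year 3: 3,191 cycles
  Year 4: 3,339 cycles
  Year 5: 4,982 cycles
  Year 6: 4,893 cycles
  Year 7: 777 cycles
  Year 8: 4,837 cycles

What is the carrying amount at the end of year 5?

$459,882

Depreciable base = $1,002,398 − $186,700 = $815,698.
Rate = $815,698 / 31,373 cycles = $26 per cycle.
Year 1: 4,610 × $26 = $119,860. Book value $882,538.
Year 2: 4,744 × $26 = $123,344. Book value $759,194.
Year 3: 3,191 × $26 = $82,966. Book value $676,228.
Year 4: 3,339 × $26 = $86,814. Book value $589,414.
Year 5: 4,982 × $26 = $129,532. Book value $459,882.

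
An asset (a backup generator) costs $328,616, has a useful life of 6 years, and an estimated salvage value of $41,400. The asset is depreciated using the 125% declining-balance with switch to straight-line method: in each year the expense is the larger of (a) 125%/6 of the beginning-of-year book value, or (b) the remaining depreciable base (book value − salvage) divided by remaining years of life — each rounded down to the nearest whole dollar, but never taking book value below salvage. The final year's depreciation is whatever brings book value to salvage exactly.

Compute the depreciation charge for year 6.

Depreciable base = $328,616 − $41,400 = $287,216.
Year 1: DB = ⌊$328,616 × 125%/6⌋ = $68,461; SL = ⌊$287,216/6⌋ = $47,869 → take DB $68,461. Book value $260,155.
Year 2: DB = ⌊$260,155 × 125%/6⌋ = $54,198; SL = ⌊$218,755/5⌋ = $43,751 → take DB $54,198. Book value $205,957.
Year 3: DB = ⌊$205,957 × 125%/6⌋ = $42,907; SL = ⌊$164,557/4⌋ = $41,139 → take DB $42,907. Book value $163,050.
Year 4: DB = ⌊$163,050 × 125%/6⌋ = $33,968; SL = ⌊$121,650/3⌋ = $40,550 → take SL $40,550. Book value $122,500.
Year 5: DB = ⌊$122,500 × 125%/6⌋ = $25,520; SL = ⌊$81,100/2⌋ = $40,550 → take SL $40,550. Book value $81,950.
Year 6 (final): $81,950 − $41,400 = $40,550. Book value $41,400.

$40,550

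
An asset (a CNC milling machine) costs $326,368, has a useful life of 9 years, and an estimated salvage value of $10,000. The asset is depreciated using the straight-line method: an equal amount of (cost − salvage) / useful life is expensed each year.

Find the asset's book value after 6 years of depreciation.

Depreciable base = $326,368 − $10,000 = $316,368.
Annual expense = $316,368 / 9 = $35,152.
End of year 1: book value $291,216.
End of year 2: book value $256,064.
End of year 3: book value $220,912.
End of year 4: book value $185,760.
End of year 5: book value $150,608.
End of year 6: book value $115,456.

$115,456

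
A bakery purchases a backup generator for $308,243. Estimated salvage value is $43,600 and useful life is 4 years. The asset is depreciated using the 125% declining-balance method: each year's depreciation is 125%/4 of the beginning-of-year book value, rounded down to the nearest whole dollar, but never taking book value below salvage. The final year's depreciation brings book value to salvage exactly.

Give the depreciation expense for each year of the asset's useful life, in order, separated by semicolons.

$96,325; $66,224; $45,529; $56,565

Depreciable base = $308,243 − $43,600 = $264,643.
Year 1: ⌊$308,243 × 125%/4⌋ = $96,325. Book value $211,918.
Year 2: ⌊$211,918 × 125%/4⌋ = $66,224. Book value $145,694.
Year 3: ⌊$145,694 × 125%/4⌋ = $45,529. Book value $100,165.
Year 4 (final): $100,165 − $43,600 = $56,565. Book value $43,600.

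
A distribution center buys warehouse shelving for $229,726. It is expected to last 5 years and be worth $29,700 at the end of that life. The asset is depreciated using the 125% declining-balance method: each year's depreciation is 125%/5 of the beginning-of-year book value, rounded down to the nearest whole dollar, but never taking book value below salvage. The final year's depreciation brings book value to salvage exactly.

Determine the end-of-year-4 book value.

$72,688

Depreciable base = $229,726 − $29,700 = $200,026.
Year 1: ⌊$229,726 × 125%/5⌋ = $57,431. Book value $172,295.
Year 2: ⌊$172,295 × 125%/5⌋ = $43,073. Book value $129,222.
Year 3: ⌊$129,222 × 125%/5⌋ = $32,305. Book value $96,917.
Year 4: ⌊$96,917 × 125%/5⌋ = $24,229. Book value $72,688.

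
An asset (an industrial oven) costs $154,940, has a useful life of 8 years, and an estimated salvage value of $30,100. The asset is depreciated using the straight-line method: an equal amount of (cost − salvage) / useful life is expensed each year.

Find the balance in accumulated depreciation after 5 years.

$78,025

Depreciable base = $154,940 − $30,100 = $124,840.
Annual expense = $124,840 / 8 = $15,605.
End of year 1: book value $139,335.
End of year 2: book value $123,730.
End of year 3: book value $108,125.
End of year 4: book value $92,520.
End of year 5: book value $76,915.
Accumulated through year 5 = $154,940 − $76,915 = $78,025.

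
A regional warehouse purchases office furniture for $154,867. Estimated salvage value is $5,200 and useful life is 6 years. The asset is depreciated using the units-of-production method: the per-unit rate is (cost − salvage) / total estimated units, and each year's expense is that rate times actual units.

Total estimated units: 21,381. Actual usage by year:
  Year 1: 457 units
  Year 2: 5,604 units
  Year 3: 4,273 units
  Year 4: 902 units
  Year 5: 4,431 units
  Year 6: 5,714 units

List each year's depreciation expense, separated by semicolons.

Depreciable base = $154,867 − $5,200 = $149,667.
Rate = $149,667 / 21,381 units = $7 per unit.
Year 1: 457 × $7 = $3,199. Book value $151,668.
Year 2: 5,604 × $7 = $39,228. Book value $112,440.
Year 3: 4,273 × $7 = $29,911. Book value $82,529.
Year 4: 902 × $7 = $6,314. Book value $76,215.
Year 5: 4,431 × $7 = $31,017. Book value $45,198.
Year 6: 5,714 × $7 = $39,998. Book value $5,200.

$3,199; $39,228; $29,911; $6,314; $31,017; $39,998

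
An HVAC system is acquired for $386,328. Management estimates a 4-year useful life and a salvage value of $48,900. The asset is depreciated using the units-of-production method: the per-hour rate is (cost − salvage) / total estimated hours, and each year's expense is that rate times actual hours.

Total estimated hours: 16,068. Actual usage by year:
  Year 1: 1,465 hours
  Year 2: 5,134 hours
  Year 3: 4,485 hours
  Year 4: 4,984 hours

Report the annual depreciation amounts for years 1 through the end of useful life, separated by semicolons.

$30,765; $107,814; $94,185; $104,664

Depreciable base = $386,328 − $48,900 = $337,428.
Rate = $337,428 / 16,068 hours = $21 per hour.
Year 1: 1,465 × $21 = $30,765. Book value $355,563.
Year 2: 5,134 × $21 = $107,814. Book value $247,749.
Year 3: 4,485 × $21 = $94,185. Book value $153,564.
Year 4: 4,984 × $21 = $104,664. Book value $48,900.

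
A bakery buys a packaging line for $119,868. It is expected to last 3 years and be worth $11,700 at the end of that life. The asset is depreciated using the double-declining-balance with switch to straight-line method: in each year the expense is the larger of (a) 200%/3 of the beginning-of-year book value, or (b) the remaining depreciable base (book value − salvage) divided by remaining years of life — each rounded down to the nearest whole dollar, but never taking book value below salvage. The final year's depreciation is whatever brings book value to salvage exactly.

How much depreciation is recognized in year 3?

$1,619

Depreciable base = $119,868 − $11,700 = $108,168.
Year 1: DB = ⌊$119,868 × 200%/3⌋ = $79,912; SL = ⌊$108,168/3⌋ = $36,056 → take DB $79,912. Book value $39,956.
Year 2: DB = ⌊$39,956 × 200%/3⌋ = $26,637; SL = ⌊$28,256/2⌋ = $14,128 → take DB $26,637. Book value $13,319.
Year 3 (final): $13,319 − $11,700 = $1,619. Book value $11,700.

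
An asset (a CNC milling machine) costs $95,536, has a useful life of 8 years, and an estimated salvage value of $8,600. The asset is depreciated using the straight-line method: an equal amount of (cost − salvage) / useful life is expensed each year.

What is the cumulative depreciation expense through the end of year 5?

$54,335

Depreciable base = $95,536 − $8,600 = $86,936.
Annual expense = $86,936 / 8 = $10,867.
End of year 1: book value $84,669.
End of year 2: book value $73,802.
End of year 3: book value $62,935.
End of year 4: book value $52,068.
End of year 5: book value $41,201.
Accumulated through year 5 = $95,536 − $41,201 = $54,335.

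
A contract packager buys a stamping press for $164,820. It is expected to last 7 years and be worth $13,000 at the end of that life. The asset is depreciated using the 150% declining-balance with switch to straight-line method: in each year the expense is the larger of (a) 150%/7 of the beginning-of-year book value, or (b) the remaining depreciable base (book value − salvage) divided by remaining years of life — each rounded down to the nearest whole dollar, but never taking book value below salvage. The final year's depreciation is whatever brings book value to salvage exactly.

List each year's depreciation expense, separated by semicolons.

$35,318; $27,750; $21,804; $17,131; $16,605; $16,606; $16,606

Depreciable base = $164,820 − $13,000 = $151,820.
Year 1: DB = ⌊$164,820 × 150%/7⌋ = $35,318; SL = ⌊$151,820/7⌋ = $21,688 → take DB $35,318. Book value $129,502.
Year 2: DB = ⌊$129,502 × 150%/7⌋ = $27,750; SL = ⌊$116,502/6⌋ = $19,417 → take DB $27,750. Book value $101,752.
Year 3: DB = ⌊$101,752 × 150%/7⌋ = $21,804; SL = ⌊$88,752/5⌋ = $17,750 → take DB $21,804. Book value $79,948.
Year 4: DB = ⌊$79,948 × 150%/7⌋ = $17,131; SL = ⌊$66,948/4⌋ = $16,737 → take DB $17,131. Book value $62,817.
Year 5: DB = ⌊$62,817 × 150%/7⌋ = $13,460; SL = ⌊$49,817/3⌋ = $16,605 → take SL $16,605. Book value $46,212.
Year 6: DB = ⌊$46,212 × 150%/7⌋ = $9,902; SL = ⌊$33,212/2⌋ = $16,606 → take SL $16,606. Book value $29,606.
Year 7 (final): $29,606 − $13,000 = $16,606. Book value $13,000.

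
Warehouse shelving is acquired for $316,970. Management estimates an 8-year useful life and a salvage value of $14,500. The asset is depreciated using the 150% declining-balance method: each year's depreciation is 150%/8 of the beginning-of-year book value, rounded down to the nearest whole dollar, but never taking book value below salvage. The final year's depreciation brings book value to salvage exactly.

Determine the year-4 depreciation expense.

$31,878

Depreciable base = $316,970 − $14,500 = $302,470.
Year 1: ⌊$316,970 × 150%/8⌋ = $59,431. Book value $257,539.
Year 2: ⌊$257,539 × 150%/8⌋ = $48,288. Book value $209,251.
Year 3: ⌊$209,251 × 150%/8⌋ = $39,234. Book value $170,017.
Year 4: ⌊$170,017 × 150%/8⌋ = $31,878. Book value $138,139.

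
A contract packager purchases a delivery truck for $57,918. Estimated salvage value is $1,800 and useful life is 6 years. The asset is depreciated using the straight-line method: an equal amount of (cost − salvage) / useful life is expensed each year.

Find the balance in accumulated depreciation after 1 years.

$9,353

Depreciable base = $57,918 − $1,800 = $56,118.
Annual expense = $56,118 / 6 = $9,353.
End of year 1: book value $48,565.
Accumulated through year 1 = $57,918 − $48,565 = $9,353.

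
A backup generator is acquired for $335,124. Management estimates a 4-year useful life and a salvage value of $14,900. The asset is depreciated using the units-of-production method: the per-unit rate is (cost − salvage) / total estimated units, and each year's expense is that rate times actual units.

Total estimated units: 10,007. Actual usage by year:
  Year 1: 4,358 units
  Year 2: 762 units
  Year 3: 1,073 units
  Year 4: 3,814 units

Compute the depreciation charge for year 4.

$122,048

Depreciable base = $335,124 − $14,900 = $320,224.
Rate = $320,224 / 10,007 units = $32 per unit.
Year 1: 4,358 × $32 = $139,456. Book value $195,668.
Year 2: 762 × $32 = $24,384. Book value $171,284.
Year 3: 1,073 × $32 = $34,336. Book value $136,948.
Year 4: 3,814 × $32 = $122,048. Book value $14,900.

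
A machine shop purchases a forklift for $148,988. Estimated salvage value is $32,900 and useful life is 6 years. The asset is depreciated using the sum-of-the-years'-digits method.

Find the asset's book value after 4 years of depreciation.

$49,484

Depreciable base = $148,988 − $32,900 = $116,088.
Sum of the years' digits = 6+5+4+3+2+1 = 21.
Year 1: $116,088 × 6/21 = $33,168. Book value $115,820.
Year 2: $116,088 × 5/21 = $27,640. Book value $88,180.
Year 3: $116,088 × 4/21 = $22,112. Book value $66,068.
Year 4: $116,088 × 3/21 = $16,584. Book value $49,484.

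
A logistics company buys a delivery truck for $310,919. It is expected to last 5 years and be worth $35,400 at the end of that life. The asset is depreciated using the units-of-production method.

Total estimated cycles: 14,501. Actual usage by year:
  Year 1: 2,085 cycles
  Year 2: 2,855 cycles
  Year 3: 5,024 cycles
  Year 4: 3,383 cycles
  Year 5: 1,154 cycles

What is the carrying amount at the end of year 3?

Depreciable base = $310,919 − $35,400 = $275,519.
Rate = $275,519 / 14,501 cycles = $19 per cycle.
Year 1: 2,085 × $19 = $39,615. Book value $271,304.
Year 2: 2,855 × $19 = $54,245. Book value $217,059.
Year 3: 5,024 × $19 = $95,456. Book value $121,603.

$121,603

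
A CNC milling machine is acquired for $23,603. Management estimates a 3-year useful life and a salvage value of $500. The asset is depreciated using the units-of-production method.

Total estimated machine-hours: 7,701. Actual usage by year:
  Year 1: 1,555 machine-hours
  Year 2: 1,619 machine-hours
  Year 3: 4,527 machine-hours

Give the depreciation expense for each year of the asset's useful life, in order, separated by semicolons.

$4,665; $4,857; $13,581

Depreciable base = $23,603 − $500 = $23,103.
Rate = $23,103 / 7,701 machine-hours = $3 per machine-hour.
Year 1: 1,555 × $3 = $4,665. Book value $18,938.
Year 2: 1,619 × $3 = $4,857. Book value $14,081.
Year 3: 4,527 × $3 = $13,581. Book value $500.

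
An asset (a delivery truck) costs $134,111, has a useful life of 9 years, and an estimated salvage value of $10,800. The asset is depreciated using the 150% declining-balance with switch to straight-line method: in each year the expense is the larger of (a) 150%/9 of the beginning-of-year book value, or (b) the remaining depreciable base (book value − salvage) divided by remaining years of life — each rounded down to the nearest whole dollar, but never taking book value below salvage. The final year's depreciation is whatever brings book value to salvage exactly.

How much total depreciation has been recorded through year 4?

Depreciable base = $134,111 − $10,800 = $123,311.
Year 1: DB = ⌊$134,111 × 150%/9⌋ = $22,351; SL = ⌊$123,311/9⌋ = $13,701 → take DB $22,351. Book value $111,760.
Year 2: DB = ⌊$111,760 × 150%/9⌋ = $18,626; SL = ⌊$100,960/8⌋ = $12,620 → take DB $18,626. Book value $93,134.
Year 3: DB = ⌊$93,134 × 150%/9⌋ = $15,522; SL = ⌊$82,334/7⌋ = $11,762 → take DB $15,522. Book value $77,612.
Year 4: DB = ⌊$77,612 × 150%/9⌋ = $12,935; SL = ⌊$66,812/6⌋ = $11,135 → take DB $12,935. Book value $64,677.
Accumulated through year 4 = $134,111 − $64,677 = $69,434.

$69,434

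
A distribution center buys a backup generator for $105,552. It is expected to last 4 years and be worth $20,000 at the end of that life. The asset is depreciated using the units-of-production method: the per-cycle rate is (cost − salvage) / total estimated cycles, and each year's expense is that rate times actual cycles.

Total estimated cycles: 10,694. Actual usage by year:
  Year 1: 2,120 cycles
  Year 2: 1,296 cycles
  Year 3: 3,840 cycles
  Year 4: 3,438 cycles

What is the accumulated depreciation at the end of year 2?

Depreciable base = $105,552 − $20,000 = $85,552.
Rate = $85,552 / 10,694 cycles = $8 per cycle.
Year 1: 2,120 × $8 = $16,960. Book value $88,592.
Year 2: 1,296 × $8 = $10,368. Book value $78,224.
Accumulated through year 2 = $105,552 − $78,224 = $27,328.

$27,328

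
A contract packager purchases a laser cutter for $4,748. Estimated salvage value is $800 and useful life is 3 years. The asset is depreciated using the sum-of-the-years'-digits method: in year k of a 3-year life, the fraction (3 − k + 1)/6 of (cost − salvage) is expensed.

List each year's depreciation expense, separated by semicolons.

$1,974; $1,316; $658

Depreciable base = $4,748 − $800 = $3,948.
Sum of the years' digits = 3+2+1 = 6.
Year 1: $3,948 × 3/6 = $1,974. Book value $2,774.
Year 2: $3,948 × 2/6 = $1,316. Book value $1,458.
Year 3: $3,948 × 1/6 = $658. Book value $800.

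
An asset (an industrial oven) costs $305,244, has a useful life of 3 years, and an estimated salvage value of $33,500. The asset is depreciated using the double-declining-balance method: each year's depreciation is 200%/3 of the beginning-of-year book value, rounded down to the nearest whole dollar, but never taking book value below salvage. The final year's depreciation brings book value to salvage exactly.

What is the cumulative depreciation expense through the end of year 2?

Depreciable base = $305,244 − $33,500 = $271,744.
Year 1: ⌊$305,244 × 200%/3⌋ = $203,496. Book value $101,748.
Year 2: ⌊$101,748 × 200%/3⌋ = $67,832. Book value $33,916.
Accumulated through year 2 = $305,244 − $33,916 = $271,328.

$271,328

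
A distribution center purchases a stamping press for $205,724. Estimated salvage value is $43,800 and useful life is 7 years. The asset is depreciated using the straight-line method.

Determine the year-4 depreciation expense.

$23,132

Depreciable base = $205,724 − $43,800 = $161,924.
Annual expense = $161,924 / 7 = $23,132.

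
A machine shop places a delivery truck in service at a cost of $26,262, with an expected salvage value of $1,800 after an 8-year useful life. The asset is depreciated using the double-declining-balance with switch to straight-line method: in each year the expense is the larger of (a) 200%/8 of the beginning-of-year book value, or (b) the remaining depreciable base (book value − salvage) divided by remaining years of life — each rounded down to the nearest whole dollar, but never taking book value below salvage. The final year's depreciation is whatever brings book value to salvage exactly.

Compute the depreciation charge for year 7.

$1,437

Depreciable base = $26,262 − $1,800 = $24,462.
Year 1: DB = ⌊$26,262 × 200%/8⌋ = $6,565; SL = ⌊$24,462/8⌋ = $3,057 → take DB $6,565. Book value $19,697.
Year 2: DB = ⌊$19,697 × 200%/8⌋ = $4,924; SL = ⌊$17,897/7⌋ = $2,556 → take DB $4,924. Book value $14,773.
Year 3: DB = ⌊$14,773 × 200%/8⌋ = $3,693; SL = ⌊$12,973/6⌋ = $2,162 → take DB $3,693. Book value $11,080.
Year 4: DB = ⌊$11,080 × 200%/8⌋ = $2,770; SL = ⌊$9,280/5⌋ = $1,856 → take DB $2,770. Book value $8,310.
Year 5: DB = ⌊$8,310 × 200%/8⌋ = $2,077; SL = ⌊$6,510/4⌋ = $1,627 → take DB $2,077. Book value $6,233.
Year 6: DB = ⌊$6,233 × 200%/8⌋ = $1,558; SL = ⌊$4,433/3⌋ = $1,477 → take DB $1,558. Book value $4,675.
Year 7: DB = ⌊$4,675 × 200%/8⌋ = $1,168; SL = ⌊$2,875/2⌋ = $1,437 → take SL $1,437. Book value $3,238.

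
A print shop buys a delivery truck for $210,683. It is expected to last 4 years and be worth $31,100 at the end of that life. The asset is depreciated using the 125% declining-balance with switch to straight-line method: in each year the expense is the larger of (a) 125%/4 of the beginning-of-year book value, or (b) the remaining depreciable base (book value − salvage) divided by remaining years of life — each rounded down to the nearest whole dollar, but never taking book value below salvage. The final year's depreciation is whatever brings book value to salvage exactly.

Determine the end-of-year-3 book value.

Depreciable base = $210,683 − $31,100 = $179,583.
Year 1: DB = ⌊$210,683 × 125%/4⌋ = $65,838; SL = ⌊$179,583/4⌋ = $44,895 → take DB $65,838. Book value $144,845.
Year 2: DB = ⌊$144,845 × 125%/4⌋ = $45,264; SL = ⌊$113,745/3⌋ = $37,915 → take DB $45,264. Book value $99,581.
Year 3: DB = ⌊$99,581 × 125%/4⌋ = $31,119; SL = ⌊$68,481/2⌋ = $34,240 → take SL $34,240. Book value $65,341.

$65,341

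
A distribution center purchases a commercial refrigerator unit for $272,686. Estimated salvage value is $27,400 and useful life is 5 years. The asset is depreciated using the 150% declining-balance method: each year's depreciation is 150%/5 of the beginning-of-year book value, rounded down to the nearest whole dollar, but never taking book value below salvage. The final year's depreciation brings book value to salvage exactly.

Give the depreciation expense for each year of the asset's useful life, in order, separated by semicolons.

$81,805; $57,264; $40,085; $28,059; $38,073

Depreciable base = $272,686 − $27,400 = $245,286.
Year 1: ⌊$272,686 × 150%/5⌋ = $81,805. Book value $190,881.
Year 2: ⌊$190,881 × 150%/5⌋ = $57,264. Book value $133,617.
Year 3: ⌊$133,617 × 150%/5⌋ = $40,085. Book value $93,532.
Year 4: ⌊$93,532 × 150%/5⌋ = $28,059. Book value $65,473.
Year 5 (final): $65,473 − $27,400 = $38,073. Book value $27,400.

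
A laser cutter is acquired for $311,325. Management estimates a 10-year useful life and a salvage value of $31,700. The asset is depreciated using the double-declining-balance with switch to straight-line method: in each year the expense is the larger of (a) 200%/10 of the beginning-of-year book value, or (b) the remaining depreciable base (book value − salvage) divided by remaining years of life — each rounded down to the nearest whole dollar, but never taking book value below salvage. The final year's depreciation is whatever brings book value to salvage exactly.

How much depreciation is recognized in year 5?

Depreciable base = $311,325 − $31,700 = $279,625.
Year 1: DB = ⌊$311,325 × 200%/10⌋ = $62,265; SL = ⌊$279,625/10⌋ = $27,962 → take DB $62,265. Book value $249,060.
Year 2: DB = ⌊$249,060 × 200%/10⌋ = $49,812; SL = ⌊$217,360/9⌋ = $24,151 → take DB $49,812. Book value $199,248.
Year 3: DB = ⌊$199,248 × 200%/10⌋ = $39,849; SL = ⌊$167,548/8⌋ = $20,943 → take DB $39,849. Book value $159,399.
Year 4: DB = ⌊$159,399 × 200%/10⌋ = $31,879; SL = ⌊$127,699/7⌋ = $18,242 → take DB $31,879. Book value $127,520.
Year 5: DB = ⌊$127,520 × 200%/10⌋ = $25,504; SL = ⌊$95,820/6⌋ = $15,970 → take DB $25,504. Book value $102,016.

$25,504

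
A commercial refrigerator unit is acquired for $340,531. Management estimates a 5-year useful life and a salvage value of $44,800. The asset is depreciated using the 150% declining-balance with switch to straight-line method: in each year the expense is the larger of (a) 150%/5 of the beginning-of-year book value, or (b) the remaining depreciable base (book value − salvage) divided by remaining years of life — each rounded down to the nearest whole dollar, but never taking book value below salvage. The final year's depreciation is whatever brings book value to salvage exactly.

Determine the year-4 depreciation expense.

Depreciable base = $340,531 − $44,800 = $295,731.
Year 1: DB = ⌊$340,531 × 150%/5⌋ = $102,159; SL = ⌊$295,731/5⌋ = $59,146 → take DB $102,159. Book value $238,372.
Year 2: DB = ⌊$238,372 × 150%/5⌋ = $71,511; SL = ⌊$193,572/4⌋ = $48,393 → take DB $71,511. Book value $166,861.
Year 3: DB = ⌊$166,861 × 150%/5⌋ = $50,058; SL = ⌊$122,061/3⌋ = $40,687 → take DB $50,058. Book value $116,803.
Year 4: DB = ⌊$116,803 × 150%/5⌋ = $35,040; SL = ⌊$72,003/2⌋ = $36,001 → take SL $36,001. Book value $80,802.

$36,001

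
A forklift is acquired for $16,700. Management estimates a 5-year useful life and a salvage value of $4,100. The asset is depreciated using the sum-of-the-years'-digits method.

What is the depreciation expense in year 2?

Depreciable base = $16,700 − $4,100 = $12,600.
Sum of the years' digits = 5+4+3+2+1 = 15.
Year 1: $12,600 × 5/15 = $4,200. Book value $12,500.
Year 2: $12,600 × 4/15 = $3,360. Book value $9,140.

$3,360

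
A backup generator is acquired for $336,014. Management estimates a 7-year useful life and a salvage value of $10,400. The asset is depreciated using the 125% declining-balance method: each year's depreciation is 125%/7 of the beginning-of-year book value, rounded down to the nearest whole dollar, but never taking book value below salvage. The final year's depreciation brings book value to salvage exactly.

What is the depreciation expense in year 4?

Depreciable base = $336,014 − $10,400 = $325,614.
Year 1: ⌊$336,014 × 125%/7⌋ = $60,002. Book value $276,012.
Year 2: ⌊$276,012 × 125%/7⌋ = $49,287. Book value $226,725.
Year 3: ⌊$226,725 × 125%/7⌋ = $40,486. Book value $186,239.
Year 4: ⌊$186,239 × 125%/7⌋ = $33,256. Book value $152,983.

$33,256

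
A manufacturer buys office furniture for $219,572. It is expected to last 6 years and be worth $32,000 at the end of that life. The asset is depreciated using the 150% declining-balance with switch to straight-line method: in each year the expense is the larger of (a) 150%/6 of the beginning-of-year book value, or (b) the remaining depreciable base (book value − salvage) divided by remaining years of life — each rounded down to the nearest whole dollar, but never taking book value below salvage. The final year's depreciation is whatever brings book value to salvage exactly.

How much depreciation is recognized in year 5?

Depreciable base = $219,572 − $32,000 = $187,572.
Year 1: DB = ⌊$219,572 × 150%/6⌋ = $54,893; SL = ⌊$187,572/6⌋ = $31,262 → take DB $54,893. Book value $164,679.
Year 2: DB = ⌊$164,679 × 150%/6⌋ = $41,169; SL = ⌊$132,679/5⌋ = $26,535 → take DB $41,169. Book value $123,510.
Year 3: DB = ⌊$123,510 × 150%/6⌋ = $30,877; SL = ⌊$91,510/4⌋ = $22,877 → take DB $30,877. Book value $92,633.
Year 4: DB = ⌊$92,633 × 150%/6⌋ = $23,158; SL = ⌊$60,633/3⌋ = $20,211 → take DB $23,158. Book value $69,475.
Year 5: DB = ⌊$69,475 × 150%/6⌋ = $17,368; SL = ⌊$37,475/2⌋ = $18,737 → take SL $18,737. Book value $50,738.

$18,737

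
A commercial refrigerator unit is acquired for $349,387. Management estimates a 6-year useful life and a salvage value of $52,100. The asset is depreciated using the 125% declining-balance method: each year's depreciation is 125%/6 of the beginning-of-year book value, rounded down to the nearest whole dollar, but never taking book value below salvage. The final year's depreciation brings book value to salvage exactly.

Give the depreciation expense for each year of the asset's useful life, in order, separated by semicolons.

Depreciable base = $349,387 − $52,100 = $297,287.
Year 1: ⌊$349,387 × 125%/6⌋ = $72,788. Book value $276,599.
Year 2: ⌊$276,599 × 125%/6⌋ = $57,624. Book value $218,975.
Year 3: ⌊$218,975 × 125%/6⌋ = $45,619. Book value $173,356.
Year 4: ⌊$173,356 × 125%/6⌋ = $36,115. Book value $137,241.
Year 5: ⌊$137,241 × 125%/6⌋ = $28,591. Book value $108,650.
Year 6 (final): $108,650 − $52,100 = $56,550. Book value $52,100.

$72,788; $57,624; $45,619; $36,115; $28,591; $56,550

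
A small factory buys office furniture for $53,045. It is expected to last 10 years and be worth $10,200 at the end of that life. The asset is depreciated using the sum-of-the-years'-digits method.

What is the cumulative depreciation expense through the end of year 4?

Depreciable base = $53,045 − $10,200 = $42,845.
Sum of the years' digits = 10+9+8+7+6+5+4+3+2+1 = 55.
Year 1: $42,845 × 10/55 = $7,790. Book value $45,255.
Year 2: $42,845 × 9/55 = $7,011. Book value $38,244.
Year 3: $42,845 × 8/55 = $6,232. Book value $32,012.
Year 4: $42,845 × 7/55 = $5,453. Book value $26,559.
Accumulated through year 4 = $53,045 − $26,559 = $26,486.

$26,486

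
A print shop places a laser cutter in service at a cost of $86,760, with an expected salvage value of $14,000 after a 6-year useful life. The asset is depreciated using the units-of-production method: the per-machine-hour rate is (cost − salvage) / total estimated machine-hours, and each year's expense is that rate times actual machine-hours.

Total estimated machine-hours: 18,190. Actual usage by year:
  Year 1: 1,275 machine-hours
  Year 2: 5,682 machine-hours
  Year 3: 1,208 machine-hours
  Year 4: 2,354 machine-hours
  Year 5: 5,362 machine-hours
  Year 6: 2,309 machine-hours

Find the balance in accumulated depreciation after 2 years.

Depreciable base = $86,760 − $14,000 = $72,760.
Rate = $72,760 / 18,190 machine-hours = $4 per machine-hour.
Year 1: 1,275 × $4 = $5,100. Book value $81,660.
Year 2: 5,682 × $4 = $22,728. Book value $58,932.
Accumulated through year 2 = $86,760 − $58,932 = $27,828.

$27,828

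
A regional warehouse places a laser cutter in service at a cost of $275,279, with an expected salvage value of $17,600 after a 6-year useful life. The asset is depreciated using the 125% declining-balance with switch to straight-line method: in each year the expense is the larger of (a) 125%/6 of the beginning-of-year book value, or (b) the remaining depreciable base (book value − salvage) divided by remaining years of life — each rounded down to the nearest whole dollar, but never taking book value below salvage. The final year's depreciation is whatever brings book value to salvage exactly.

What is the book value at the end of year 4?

Depreciable base = $275,279 − $17,600 = $257,679.
Year 1: DB = ⌊$275,279 × 125%/6⌋ = $57,349; SL = ⌊$257,679/6⌋ = $42,946 → take DB $57,349. Book value $217,930.
Year 2: DB = ⌊$217,930 × 125%/6⌋ = $45,402; SL = ⌊$200,330/5⌋ = $40,066 → take DB $45,402. Book value $172,528.
Year 3: DB = ⌊$172,528 × 125%/6⌋ = $35,943; SL = ⌊$154,928/4⌋ = $38,732 → take SL $38,732. Book value $133,796.
Year 4: DB = ⌊$133,796 × 125%/6⌋ = $27,874; SL = ⌊$116,196/3⌋ = $38,732 → take SL $38,732. Book value $95,064.

$95,064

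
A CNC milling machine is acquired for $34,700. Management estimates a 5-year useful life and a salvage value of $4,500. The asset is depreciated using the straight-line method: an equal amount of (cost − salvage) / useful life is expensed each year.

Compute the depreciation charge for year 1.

Depreciable base = $34,700 − $4,500 = $30,200.
Annual expense = $30,200 / 5 = $6,040.

$6,040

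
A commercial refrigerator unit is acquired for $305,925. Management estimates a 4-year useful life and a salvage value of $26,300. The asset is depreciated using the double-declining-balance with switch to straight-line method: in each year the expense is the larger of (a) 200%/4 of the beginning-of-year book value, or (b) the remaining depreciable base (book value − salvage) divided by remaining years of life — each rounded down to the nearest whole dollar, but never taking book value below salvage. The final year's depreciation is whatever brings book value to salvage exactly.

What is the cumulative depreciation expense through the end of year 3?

$267,684

Depreciable base = $305,925 − $26,300 = $279,625.
Year 1: DB = ⌊$305,925 × 200%/4⌋ = $152,962; SL = ⌊$279,625/4⌋ = $69,906 → take DB $152,962. Book value $152,963.
Year 2: DB = ⌊$152,963 × 200%/4⌋ = $76,481; SL = ⌊$126,663/3⌋ = $42,221 → take DB $76,481. Book value $76,482.
Year 3: DB = ⌊$76,482 × 200%/4⌋ = $38,241; SL = ⌊$50,182/2⌋ = $25,091 → take DB $38,241. Book value $38,241.
Accumulated through year 3 = $305,925 − $38,241 = $267,684.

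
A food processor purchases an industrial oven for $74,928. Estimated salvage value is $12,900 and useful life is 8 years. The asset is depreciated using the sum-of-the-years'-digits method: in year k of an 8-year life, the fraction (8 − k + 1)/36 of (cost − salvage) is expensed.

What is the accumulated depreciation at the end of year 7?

Depreciable base = $74,928 − $12,900 = $62,028.
Sum of the years' digits = 8+7+6+5+4+3+2+1 = 36.
Year 1: $62,028 × 8/36 = $13,784. Book value $61,144.
Year 2: $62,028 × 7/36 = $12,061. Book value $49,083.
Year 3: $62,028 × 6/36 = $10,338. Book value $38,745.
Year 4: $62,028 × 5/36 = $8,615. Book value $30,130.
Year 5: $62,028 × 4/36 = $6,892. Book value $23,238.
Year 6: $62,028 × 3/36 = $5,169. Book value $18,069.
Year 7: $62,028 × 2/36 = $3,446. Book value $14,623.
Accumulated through year 7 = $74,928 − $14,623 = $60,305.

$60,305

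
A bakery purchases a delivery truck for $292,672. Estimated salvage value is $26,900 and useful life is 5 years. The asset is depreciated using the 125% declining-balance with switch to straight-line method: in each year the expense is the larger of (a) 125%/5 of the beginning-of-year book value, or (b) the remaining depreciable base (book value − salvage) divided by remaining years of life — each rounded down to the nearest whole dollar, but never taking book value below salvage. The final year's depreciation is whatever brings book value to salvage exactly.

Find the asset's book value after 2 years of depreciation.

Depreciable base = $292,672 − $26,900 = $265,772.
Year 1: DB = ⌊$292,672 × 125%/5⌋ = $73,168; SL = ⌊$265,772/5⌋ = $53,154 → take DB $73,168. Book value $219,504.
Year 2: DB = ⌊$219,504 × 125%/5⌋ = $54,876; SL = ⌊$192,604/4⌋ = $48,151 → take DB $54,876. Book value $164,628.

$164,628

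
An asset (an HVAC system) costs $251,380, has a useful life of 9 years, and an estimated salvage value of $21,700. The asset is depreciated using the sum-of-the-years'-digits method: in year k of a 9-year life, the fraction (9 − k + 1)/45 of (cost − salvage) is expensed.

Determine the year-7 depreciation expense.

Depreciable base = $251,380 − $21,700 = $229,680.
Sum of the years' digits = 9+8+7+6+5+4+3+2+1 = 45.
Year 1: $229,680 × 9/45 = $45,936. Book value $205,444.
Year 2: $229,680 × 8/45 = $40,832. Book value $164,612.
Year 3: $229,680 × 7/45 = $35,728. Book value $128,884.
Year 4: $229,680 × 6/45 = $30,624. Book value $98,260.
Year 5: $229,680 × 5/45 = $25,520. Book value $72,740.
Year 6: $229,680 × 4/45 = $20,416. Book value $52,324.
Year 7: $229,680 × 3/45 = $15,312. Book value $37,012.

$15,312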